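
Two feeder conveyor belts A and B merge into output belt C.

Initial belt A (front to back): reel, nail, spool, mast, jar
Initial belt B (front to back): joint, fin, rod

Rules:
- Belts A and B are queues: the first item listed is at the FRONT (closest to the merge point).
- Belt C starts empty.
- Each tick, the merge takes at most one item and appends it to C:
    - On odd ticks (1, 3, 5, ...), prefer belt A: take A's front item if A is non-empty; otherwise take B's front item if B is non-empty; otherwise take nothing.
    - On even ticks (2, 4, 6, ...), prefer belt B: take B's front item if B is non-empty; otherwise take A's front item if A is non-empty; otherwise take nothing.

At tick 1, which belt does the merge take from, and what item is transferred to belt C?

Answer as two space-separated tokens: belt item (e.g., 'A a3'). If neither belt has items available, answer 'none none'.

Answer: A reel

Derivation:
Tick 1: prefer A, take reel from A; A=[nail,spool,mast,jar] B=[joint,fin,rod] C=[reel]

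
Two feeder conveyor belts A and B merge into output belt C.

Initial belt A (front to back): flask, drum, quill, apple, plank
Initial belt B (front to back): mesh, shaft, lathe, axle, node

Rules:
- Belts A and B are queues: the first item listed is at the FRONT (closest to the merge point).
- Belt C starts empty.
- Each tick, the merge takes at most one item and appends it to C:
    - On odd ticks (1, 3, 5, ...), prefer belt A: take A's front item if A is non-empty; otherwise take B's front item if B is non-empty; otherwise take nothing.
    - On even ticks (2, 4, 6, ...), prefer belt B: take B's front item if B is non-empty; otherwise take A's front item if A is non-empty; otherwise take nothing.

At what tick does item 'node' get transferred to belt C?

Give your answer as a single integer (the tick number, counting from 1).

Answer: 10

Derivation:
Tick 1: prefer A, take flask from A; A=[drum,quill,apple,plank] B=[mesh,shaft,lathe,axle,node] C=[flask]
Tick 2: prefer B, take mesh from B; A=[drum,quill,apple,plank] B=[shaft,lathe,axle,node] C=[flask,mesh]
Tick 3: prefer A, take drum from A; A=[quill,apple,plank] B=[shaft,lathe,axle,node] C=[flask,mesh,drum]
Tick 4: prefer B, take shaft from B; A=[quill,apple,plank] B=[lathe,axle,node] C=[flask,mesh,drum,shaft]
Tick 5: prefer A, take quill from A; A=[apple,plank] B=[lathe,axle,node] C=[flask,mesh,drum,shaft,quill]
Tick 6: prefer B, take lathe from B; A=[apple,plank] B=[axle,node] C=[flask,mesh,drum,shaft,quill,lathe]
Tick 7: prefer A, take apple from A; A=[plank] B=[axle,node] C=[flask,mesh,drum,shaft,quill,lathe,apple]
Tick 8: prefer B, take axle from B; A=[plank] B=[node] C=[flask,mesh,drum,shaft,quill,lathe,apple,axle]
Tick 9: prefer A, take plank from A; A=[-] B=[node] C=[flask,mesh,drum,shaft,quill,lathe,apple,axle,plank]
Tick 10: prefer B, take node from B; A=[-] B=[-] C=[flask,mesh,drum,shaft,quill,lathe,apple,axle,plank,node]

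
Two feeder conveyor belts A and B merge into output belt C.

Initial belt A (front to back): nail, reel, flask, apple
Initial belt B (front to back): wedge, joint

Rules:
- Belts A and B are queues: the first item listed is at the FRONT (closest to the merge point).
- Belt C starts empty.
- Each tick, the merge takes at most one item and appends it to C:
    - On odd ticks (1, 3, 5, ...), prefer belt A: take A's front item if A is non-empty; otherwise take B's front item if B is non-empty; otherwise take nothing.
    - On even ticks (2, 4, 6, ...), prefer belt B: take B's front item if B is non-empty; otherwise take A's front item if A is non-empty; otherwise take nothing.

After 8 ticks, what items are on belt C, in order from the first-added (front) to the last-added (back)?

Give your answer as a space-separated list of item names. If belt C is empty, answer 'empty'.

Tick 1: prefer A, take nail from A; A=[reel,flask,apple] B=[wedge,joint] C=[nail]
Tick 2: prefer B, take wedge from B; A=[reel,flask,apple] B=[joint] C=[nail,wedge]
Tick 3: prefer A, take reel from A; A=[flask,apple] B=[joint] C=[nail,wedge,reel]
Tick 4: prefer B, take joint from B; A=[flask,apple] B=[-] C=[nail,wedge,reel,joint]
Tick 5: prefer A, take flask from A; A=[apple] B=[-] C=[nail,wedge,reel,joint,flask]
Tick 6: prefer B, take apple from A; A=[-] B=[-] C=[nail,wedge,reel,joint,flask,apple]
Tick 7: prefer A, both empty, nothing taken; A=[-] B=[-] C=[nail,wedge,reel,joint,flask,apple]
Tick 8: prefer B, both empty, nothing taken; A=[-] B=[-] C=[nail,wedge,reel,joint,flask,apple]

Answer: nail wedge reel joint flask apple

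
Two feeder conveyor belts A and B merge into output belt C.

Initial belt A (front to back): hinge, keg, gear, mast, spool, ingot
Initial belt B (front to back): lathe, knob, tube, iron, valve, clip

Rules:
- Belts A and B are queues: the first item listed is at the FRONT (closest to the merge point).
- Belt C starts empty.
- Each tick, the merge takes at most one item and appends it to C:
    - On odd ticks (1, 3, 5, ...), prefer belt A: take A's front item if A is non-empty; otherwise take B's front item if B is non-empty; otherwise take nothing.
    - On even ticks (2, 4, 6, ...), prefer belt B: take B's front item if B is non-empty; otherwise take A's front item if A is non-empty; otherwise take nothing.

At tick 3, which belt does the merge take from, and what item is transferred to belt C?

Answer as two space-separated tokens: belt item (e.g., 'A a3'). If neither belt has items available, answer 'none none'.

Answer: A keg

Derivation:
Tick 1: prefer A, take hinge from A; A=[keg,gear,mast,spool,ingot] B=[lathe,knob,tube,iron,valve,clip] C=[hinge]
Tick 2: prefer B, take lathe from B; A=[keg,gear,mast,spool,ingot] B=[knob,tube,iron,valve,clip] C=[hinge,lathe]
Tick 3: prefer A, take keg from A; A=[gear,mast,spool,ingot] B=[knob,tube,iron,valve,clip] C=[hinge,lathe,keg]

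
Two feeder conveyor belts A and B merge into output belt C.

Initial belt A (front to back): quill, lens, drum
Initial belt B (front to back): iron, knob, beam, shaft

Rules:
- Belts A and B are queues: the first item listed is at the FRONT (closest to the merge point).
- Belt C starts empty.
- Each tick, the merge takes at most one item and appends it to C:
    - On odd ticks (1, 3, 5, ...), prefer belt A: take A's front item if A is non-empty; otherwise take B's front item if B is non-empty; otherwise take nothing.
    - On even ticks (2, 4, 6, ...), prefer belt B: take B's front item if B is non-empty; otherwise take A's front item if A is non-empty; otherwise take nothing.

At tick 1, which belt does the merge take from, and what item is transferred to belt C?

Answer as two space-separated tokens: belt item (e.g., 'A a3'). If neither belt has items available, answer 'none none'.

Tick 1: prefer A, take quill from A; A=[lens,drum] B=[iron,knob,beam,shaft] C=[quill]

Answer: A quill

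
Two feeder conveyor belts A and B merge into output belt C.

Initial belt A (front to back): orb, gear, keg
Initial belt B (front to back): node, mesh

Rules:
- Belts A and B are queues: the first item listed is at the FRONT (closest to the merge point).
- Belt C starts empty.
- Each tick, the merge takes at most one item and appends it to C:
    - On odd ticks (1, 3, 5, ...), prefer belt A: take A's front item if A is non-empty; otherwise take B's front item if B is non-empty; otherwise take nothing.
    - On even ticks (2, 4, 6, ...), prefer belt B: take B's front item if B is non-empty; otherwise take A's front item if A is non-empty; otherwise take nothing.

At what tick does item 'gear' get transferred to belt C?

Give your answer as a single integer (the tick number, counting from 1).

Answer: 3

Derivation:
Tick 1: prefer A, take orb from A; A=[gear,keg] B=[node,mesh] C=[orb]
Tick 2: prefer B, take node from B; A=[gear,keg] B=[mesh] C=[orb,node]
Tick 3: prefer A, take gear from A; A=[keg] B=[mesh] C=[orb,node,gear]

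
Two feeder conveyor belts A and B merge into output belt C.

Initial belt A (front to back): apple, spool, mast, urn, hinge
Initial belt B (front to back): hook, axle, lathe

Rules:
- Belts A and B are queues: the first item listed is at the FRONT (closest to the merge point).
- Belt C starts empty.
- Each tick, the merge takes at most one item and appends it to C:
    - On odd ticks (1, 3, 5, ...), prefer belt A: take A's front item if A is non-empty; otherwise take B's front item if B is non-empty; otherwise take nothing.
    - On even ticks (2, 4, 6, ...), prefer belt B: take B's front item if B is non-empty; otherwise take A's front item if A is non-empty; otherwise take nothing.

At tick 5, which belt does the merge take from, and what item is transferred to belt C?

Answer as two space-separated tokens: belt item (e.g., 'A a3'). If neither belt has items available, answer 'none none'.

Tick 1: prefer A, take apple from A; A=[spool,mast,urn,hinge] B=[hook,axle,lathe] C=[apple]
Tick 2: prefer B, take hook from B; A=[spool,mast,urn,hinge] B=[axle,lathe] C=[apple,hook]
Tick 3: prefer A, take spool from A; A=[mast,urn,hinge] B=[axle,lathe] C=[apple,hook,spool]
Tick 4: prefer B, take axle from B; A=[mast,urn,hinge] B=[lathe] C=[apple,hook,spool,axle]
Tick 5: prefer A, take mast from A; A=[urn,hinge] B=[lathe] C=[apple,hook,spool,axle,mast]

Answer: A mast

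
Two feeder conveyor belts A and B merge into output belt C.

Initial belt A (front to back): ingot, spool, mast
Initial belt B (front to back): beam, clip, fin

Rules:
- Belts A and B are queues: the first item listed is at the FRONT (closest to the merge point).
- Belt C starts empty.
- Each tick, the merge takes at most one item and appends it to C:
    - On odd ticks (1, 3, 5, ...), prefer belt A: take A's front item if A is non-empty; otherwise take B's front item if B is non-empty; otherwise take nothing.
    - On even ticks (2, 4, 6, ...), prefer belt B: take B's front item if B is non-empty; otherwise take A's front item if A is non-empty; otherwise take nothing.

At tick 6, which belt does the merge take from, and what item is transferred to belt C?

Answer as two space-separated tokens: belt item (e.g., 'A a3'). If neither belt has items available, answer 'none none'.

Answer: B fin

Derivation:
Tick 1: prefer A, take ingot from A; A=[spool,mast] B=[beam,clip,fin] C=[ingot]
Tick 2: prefer B, take beam from B; A=[spool,mast] B=[clip,fin] C=[ingot,beam]
Tick 3: prefer A, take spool from A; A=[mast] B=[clip,fin] C=[ingot,beam,spool]
Tick 4: prefer B, take clip from B; A=[mast] B=[fin] C=[ingot,beam,spool,clip]
Tick 5: prefer A, take mast from A; A=[-] B=[fin] C=[ingot,beam,spool,clip,mast]
Tick 6: prefer B, take fin from B; A=[-] B=[-] C=[ingot,beam,spool,clip,mast,fin]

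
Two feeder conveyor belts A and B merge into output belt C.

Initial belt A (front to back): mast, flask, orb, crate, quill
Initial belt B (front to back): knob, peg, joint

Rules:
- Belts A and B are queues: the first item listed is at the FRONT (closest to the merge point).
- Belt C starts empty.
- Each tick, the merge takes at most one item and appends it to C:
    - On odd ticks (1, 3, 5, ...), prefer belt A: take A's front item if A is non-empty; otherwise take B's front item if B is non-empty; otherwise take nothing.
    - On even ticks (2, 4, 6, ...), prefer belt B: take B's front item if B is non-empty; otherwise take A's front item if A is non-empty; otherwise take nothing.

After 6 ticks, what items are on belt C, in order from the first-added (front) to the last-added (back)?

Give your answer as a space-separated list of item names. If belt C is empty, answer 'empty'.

Tick 1: prefer A, take mast from A; A=[flask,orb,crate,quill] B=[knob,peg,joint] C=[mast]
Tick 2: prefer B, take knob from B; A=[flask,orb,crate,quill] B=[peg,joint] C=[mast,knob]
Tick 3: prefer A, take flask from A; A=[orb,crate,quill] B=[peg,joint] C=[mast,knob,flask]
Tick 4: prefer B, take peg from B; A=[orb,crate,quill] B=[joint] C=[mast,knob,flask,peg]
Tick 5: prefer A, take orb from A; A=[crate,quill] B=[joint] C=[mast,knob,flask,peg,orb]
Tick 6: prefer B, take joint from B; A=[crate,quill] B=[-] C=[mast,knob,flask,peg,orb,joint]

Answer: mast knob flask peg orb joint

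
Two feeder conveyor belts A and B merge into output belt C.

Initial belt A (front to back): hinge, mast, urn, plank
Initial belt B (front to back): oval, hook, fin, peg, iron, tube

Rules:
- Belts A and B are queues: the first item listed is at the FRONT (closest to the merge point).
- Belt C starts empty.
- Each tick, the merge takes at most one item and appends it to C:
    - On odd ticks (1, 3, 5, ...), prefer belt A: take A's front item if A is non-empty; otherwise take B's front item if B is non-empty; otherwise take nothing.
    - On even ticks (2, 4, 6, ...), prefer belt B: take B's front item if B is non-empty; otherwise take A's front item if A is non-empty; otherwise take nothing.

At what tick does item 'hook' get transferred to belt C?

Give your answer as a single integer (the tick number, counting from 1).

Tick 1: prefer A, take hinge from A; A=[mast,urn,plank] B=[oval,hook,fin,peg,iron,tube] C=[hinge]
Tick 2: prefer B, take oval from B; A=[mast,urn,plank] B=[hook,fin,peg,iron,tube] C=[hinge,oval]
Tick 3: prefer A, take mast from A; A=[urn,plank] B=[hook,fin,peg,iron,tube] C=[hinge,oval,mast]
Tick 4: prefer B, take hook from B; A=[urn,plank] B=[fin,peg,iron,tube] C=[hinge,oval,mast,hook]

Answer: 4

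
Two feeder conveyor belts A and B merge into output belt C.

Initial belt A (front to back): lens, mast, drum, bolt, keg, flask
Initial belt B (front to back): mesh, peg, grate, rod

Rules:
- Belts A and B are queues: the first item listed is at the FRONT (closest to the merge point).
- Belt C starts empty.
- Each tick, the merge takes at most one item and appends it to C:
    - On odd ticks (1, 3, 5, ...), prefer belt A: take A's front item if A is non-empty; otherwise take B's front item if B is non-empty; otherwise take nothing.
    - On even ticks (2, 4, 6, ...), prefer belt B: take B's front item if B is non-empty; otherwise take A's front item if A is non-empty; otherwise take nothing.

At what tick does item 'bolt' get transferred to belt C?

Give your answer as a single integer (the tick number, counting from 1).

Answer: 7

Derivation:
Tick 1: prefer A, take lens from A; A=[mast,drum,bolt,keg,flask] B=[mesh,peg,grate,rod] C=[lens]
Tick 2: prefer B, take mesh from B; A=[mast,drum,bolt,keg,flask] B=[peg,grate,rod] C=[lens,mesh]
Tick 3: prefer A, take mast from A; A=[drum,bolt,keg,flask] B=[peg,grate,rod] C=[lens,mesh,mast]
Tick 4: prefer B, take peg from B; A=[drum,bolt,keg,flask] B=[grate,rod] C=[lens,mesh,mast,peg]
Tick 5: prefer A, take drum from A; A=[bolt,keg,flask] B=[grate,rod] C=[lens,mesh,mast,peg,drum]
Tick 6: prefer B, take grate from B; A=[bolt,keg,flask] B=[rod] C=[lens,mesh,mast,peg,drum,grate]
Tick 7: prefer A, take bolt from A; A=[keg,flask] B=[rod] C=[lens,mesh,mast,peg,drum,grate,bolt]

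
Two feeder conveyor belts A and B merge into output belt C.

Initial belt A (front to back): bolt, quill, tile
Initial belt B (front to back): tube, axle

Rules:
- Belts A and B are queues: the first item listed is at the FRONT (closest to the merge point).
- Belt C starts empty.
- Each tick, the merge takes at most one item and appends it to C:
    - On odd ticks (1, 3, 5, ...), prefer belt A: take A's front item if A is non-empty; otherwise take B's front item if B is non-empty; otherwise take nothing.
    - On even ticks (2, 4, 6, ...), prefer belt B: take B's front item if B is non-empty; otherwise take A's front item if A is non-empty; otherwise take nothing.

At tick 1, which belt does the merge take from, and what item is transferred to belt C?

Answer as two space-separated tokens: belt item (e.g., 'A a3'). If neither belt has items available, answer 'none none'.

Answer: A bolt

Derivation:
Tick 1: prefer A, take bolt from A; A=[quill,tile] B=[tube,axle] C=[bolt]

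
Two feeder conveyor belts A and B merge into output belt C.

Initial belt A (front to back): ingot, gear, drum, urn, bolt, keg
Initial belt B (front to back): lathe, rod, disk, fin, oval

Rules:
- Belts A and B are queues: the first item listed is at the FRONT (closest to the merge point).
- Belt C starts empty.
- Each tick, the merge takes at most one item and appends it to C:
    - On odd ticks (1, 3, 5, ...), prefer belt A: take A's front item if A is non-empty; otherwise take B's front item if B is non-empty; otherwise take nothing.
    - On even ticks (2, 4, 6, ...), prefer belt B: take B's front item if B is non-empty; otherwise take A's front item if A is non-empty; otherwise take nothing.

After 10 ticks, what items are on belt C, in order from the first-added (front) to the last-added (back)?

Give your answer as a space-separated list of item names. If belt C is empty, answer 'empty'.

Tick 1: prefer A, take ingot from A; A=[gear,drum,urn,bolt,keg] B=[lathe,rod,disk,fin,oval] C=[ingot]
Tick 2: prefer B, take lathe from B; A=[gear,drum,urn,bolt,keg] B=[rod,disk,fin,oval] C=[ingot,lathe]
Tick 3: prefer A, take gear from A; A=[drum,urn,bolt,keg] B=[rod,disk,fin,oval] C=[ingot,lathe,gear]
Tick 4: prefer B, take rod from B; A=[drum,urn,bolt,keg] B=[disk,fin,oval] C=[ingot,lathe,gear,rod]
Tick 5: prefer A, take drum from A; A=[urn,bolt,keg] B=[disk,fin,oval] C=[ingot,lathe,gear,rod,drum]
Tick 6: prefer B, take disk from B; A=[urn,bolt,keg] B=[fin,oval] C=[ingot,lathe,gear,rod,drum,disk]
Tick 7: prefer A, take urn from A; A=[bolt,keg] B=[fin,oval] C=[ingot,lathe,gear,rod,drum,disk,urn]
Tick 8: prefer B, take fin from B; A=[bolt,keg] B=[oval] C=[ingot,lathe,gear,rod,drum,disk,urn,fin]
Tick 9: prefer A, take bolt from A; A=[keg] B=[oval] C=[ingot,lathe,gear,rod,drum,disk,urn,fin,bolt]
Tick 10: prefer B, take oval from B; A=[keg] B=[-] C=[ingot,lathe,gear,rod,drum,disk,urn,fin,bolt,oval]

Answer: ingot lathe gear rod drum disk urn fin bolt oval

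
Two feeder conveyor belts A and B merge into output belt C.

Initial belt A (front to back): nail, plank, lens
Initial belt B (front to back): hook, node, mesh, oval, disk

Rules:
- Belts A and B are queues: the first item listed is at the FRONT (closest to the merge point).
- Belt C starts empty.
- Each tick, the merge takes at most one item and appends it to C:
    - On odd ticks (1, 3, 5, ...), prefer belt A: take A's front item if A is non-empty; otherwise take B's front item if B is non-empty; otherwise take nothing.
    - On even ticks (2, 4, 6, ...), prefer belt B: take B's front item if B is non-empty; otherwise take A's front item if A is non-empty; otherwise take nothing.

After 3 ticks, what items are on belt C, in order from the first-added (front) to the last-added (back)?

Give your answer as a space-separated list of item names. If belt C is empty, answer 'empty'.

Tick 1: prefer A, take nail from A; A=[plank,lens] B=[hook,node,mesh,oval,disk] C=[nail]
Tick 2: prefer B, take hook from B; A=[plank,lens] B=[node,mesh,oval,disk] C=[nail,hook]
Tick 3: prefer A, take plank from A; A=[lens] B=[node,mesh,oval,disk] C=[nail,hook,plank]

Answer: nail hook plank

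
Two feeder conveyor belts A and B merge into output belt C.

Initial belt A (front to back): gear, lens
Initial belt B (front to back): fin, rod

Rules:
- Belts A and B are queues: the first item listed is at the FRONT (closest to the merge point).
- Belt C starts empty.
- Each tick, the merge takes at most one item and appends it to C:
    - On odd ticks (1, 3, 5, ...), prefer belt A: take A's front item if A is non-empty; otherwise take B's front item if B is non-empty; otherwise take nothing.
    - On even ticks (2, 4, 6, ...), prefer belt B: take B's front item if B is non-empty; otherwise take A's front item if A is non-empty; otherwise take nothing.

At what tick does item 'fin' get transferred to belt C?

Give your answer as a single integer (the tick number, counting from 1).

Tick 1: prefer A, take gear from A; A=[lens] B=[fin,rod] C=[gear]
Tick 2: prefer B, take fin from B; A=[lens] B=[rod] C=[gear,fin]

Answer: 2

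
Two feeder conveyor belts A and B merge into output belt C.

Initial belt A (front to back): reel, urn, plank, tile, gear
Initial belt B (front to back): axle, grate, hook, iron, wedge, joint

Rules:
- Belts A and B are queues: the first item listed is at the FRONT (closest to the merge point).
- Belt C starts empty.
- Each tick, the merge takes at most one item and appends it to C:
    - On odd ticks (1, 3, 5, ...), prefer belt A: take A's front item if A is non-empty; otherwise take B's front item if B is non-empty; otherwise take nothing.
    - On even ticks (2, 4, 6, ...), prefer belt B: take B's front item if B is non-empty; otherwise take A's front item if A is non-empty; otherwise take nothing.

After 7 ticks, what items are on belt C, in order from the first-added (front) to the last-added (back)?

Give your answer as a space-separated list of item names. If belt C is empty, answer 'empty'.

Tick 1: prefer A, take reel from A; A=[urn,plank,tile,gear] B=[axle,grate,hook,iron,wedge,joint] C=[reel]
Tick 2: prefer B, take axle from B; A=[urn,plank,tile,gear] B=[grate,hook,iron,wedge,joint] C=[reel,axle]
Tick 3: prefer A, take urn from A; A=[plank,tile,gear] B=[grate,hook,iron,wedge,joint] C=[reel,axle,urn]
Tick 4: prefer B, take grate from B; A=[plank,tile,gear] B=[hook,iron,wedge,joint] C=[reel,axle,urn,grate]
Tick 5: prefer A, take plank from A; A=[tile,gear] B=[hook,iron,wedge,joint] C=[reel,axle,urn,grate,plank]
Tick 6: prefer B, take hook from B; A=[tile,gear] B=[iron,wedge,joint] C=[reel,axle,urn,grate,plank,hook]
Tick 7: prefer A, take tile from A; A=[gear] B=[iron,wedge,joint] C=[reel,axle,urn,grate,plank,hook,tile]

Answer: reel axle urn grate plank hook tile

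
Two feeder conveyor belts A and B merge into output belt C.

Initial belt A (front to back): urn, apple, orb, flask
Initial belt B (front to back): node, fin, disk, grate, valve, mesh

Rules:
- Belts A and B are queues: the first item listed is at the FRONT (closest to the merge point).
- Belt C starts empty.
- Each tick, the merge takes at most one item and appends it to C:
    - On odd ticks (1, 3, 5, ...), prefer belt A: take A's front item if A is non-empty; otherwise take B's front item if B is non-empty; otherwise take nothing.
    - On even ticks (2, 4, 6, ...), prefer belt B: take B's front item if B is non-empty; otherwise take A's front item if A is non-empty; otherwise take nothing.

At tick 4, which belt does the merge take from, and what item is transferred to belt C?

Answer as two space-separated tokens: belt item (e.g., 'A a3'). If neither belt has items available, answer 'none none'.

Tick 1: prefer A, take urn from A; A=[apple,orb,flask] B=[node,fin,disk,grate,valve,mesh] C=[urn]
Tick 2: prefer B, take node from B; A=[apple,orb,flask] B=[fin,disk,grate,valve,mesh] C=[urn,node]
Tick 3: prefer A, take apple from A; A=[orb,flask] B=[fin,disk,grate,valve,mesh] C=[urn,node,apple]
Tick 4: prefer B, take fin from B; A=[orb,flask] B=[disk,grate,valve,mesh] C=[urn,node,apple,fin]

Answer: B fin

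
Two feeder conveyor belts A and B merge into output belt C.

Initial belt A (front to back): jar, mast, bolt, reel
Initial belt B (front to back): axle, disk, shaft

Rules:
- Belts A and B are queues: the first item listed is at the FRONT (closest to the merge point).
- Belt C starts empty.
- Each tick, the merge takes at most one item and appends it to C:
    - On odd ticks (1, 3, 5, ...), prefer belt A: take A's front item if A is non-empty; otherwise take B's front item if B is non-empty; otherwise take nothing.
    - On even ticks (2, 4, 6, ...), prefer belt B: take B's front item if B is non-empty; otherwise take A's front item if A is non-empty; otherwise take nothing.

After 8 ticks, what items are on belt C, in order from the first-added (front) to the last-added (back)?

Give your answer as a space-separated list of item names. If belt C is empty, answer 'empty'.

Answer: jar axle mast disk bolt shaft reel

Derivation:
Tick 1: prefer A, take jar from A; A=[mast,bolt,reel] B=[axle,disk,shaft] C=[jar]
Tick 2: prefer B, take axle from B; A=[mast,bolt,reel] B=[disk,shaft] C=[jar,axle]
Tick 3: prefer A, take mast from A; A=[bolt,reel] B=[disk,shaft] C=[jar,axle,mast]
Tick 4: prefer B, take disk from B; A=[bolt,reel] B=[shaft] C=[jar,axle,mast,disk]
Tick 5: prefer A, take bolt from A; A=[reel] B=[shaft] C=[jar,axle,mast,disk,bolt]
Tick 6: prefer B, take shaft from B; A=[reel] B=[-] C=[jar,axle,mast,disk,bolt,shaft]
Tick 7: prefer A, take reel from A; A=[-] B=[-] C=[jar,axle,mast,disk,bolt,shaft,reel]
Tick 8: prefer B, both empty, nothing taken; A=[-] B=[-] C=[jar,axle,mast,disk,bolt,shaft,reel]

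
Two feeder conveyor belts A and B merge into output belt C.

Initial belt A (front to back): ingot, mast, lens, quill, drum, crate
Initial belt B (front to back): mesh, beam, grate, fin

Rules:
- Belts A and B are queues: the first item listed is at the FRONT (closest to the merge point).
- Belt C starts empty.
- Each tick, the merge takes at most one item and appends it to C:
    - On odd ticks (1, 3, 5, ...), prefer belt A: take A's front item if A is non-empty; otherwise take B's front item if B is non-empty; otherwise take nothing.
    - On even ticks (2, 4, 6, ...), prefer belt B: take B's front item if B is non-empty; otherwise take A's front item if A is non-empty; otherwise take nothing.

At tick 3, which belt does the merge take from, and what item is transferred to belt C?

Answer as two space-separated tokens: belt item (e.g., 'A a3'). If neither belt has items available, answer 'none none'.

Tick 1: prefer A, take ingot from A; A=[mast,lens,quill,drum,crate] B=[mesh,beam,grate,fin] C=[ingot]
Tick 2: prefer B, take mesh from B; A=[mast,lens,quill,drum,crate] B=[beam,grate,fin] C=[ingot,mesh]
Tick 3: prefer A, take mast from A; A=[lens,quill,drum,crate] B=[beam,grate,fin] C=[ingot,mesh,mast]

Answer: A mast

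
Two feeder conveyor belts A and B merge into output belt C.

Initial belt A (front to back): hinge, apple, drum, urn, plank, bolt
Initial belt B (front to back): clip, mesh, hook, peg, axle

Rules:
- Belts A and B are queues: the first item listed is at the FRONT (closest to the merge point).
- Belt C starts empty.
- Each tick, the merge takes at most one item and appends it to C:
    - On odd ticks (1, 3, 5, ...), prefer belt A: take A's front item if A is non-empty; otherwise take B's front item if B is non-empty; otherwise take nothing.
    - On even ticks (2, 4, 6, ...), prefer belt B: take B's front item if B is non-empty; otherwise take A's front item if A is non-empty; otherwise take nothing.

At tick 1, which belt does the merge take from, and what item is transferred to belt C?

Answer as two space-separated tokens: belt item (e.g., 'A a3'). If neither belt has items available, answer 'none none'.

Answer: A hinge

Derivation:
Tick 1: prefer A, take hinge from A; A=[apple,drum,urn,plank,bolt] B=[clip,mesh,hook,peg,axle] C=[hinge]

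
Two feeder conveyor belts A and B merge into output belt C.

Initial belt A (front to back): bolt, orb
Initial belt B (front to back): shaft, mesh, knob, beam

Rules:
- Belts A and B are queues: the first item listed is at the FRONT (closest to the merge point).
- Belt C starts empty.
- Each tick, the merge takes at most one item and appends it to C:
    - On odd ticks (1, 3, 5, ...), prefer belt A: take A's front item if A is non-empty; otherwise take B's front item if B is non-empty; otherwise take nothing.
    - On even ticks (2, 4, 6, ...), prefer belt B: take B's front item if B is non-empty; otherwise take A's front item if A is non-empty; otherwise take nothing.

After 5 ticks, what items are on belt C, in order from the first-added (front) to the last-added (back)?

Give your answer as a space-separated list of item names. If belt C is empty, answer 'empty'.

Answer: bolt shaft orb mesh knob

Derivation:
Tick 1: prefer A, take bolt from A; A=[orb] B=[shaft,mesh,knob,beam] C=[bolt]
Tick 2: prefer B, take shaft from B; A=[orb] B=[mesh,knob,beam] C=[bolt,shaft]
Tick 3: prefer A, take orb from A; A=[-] B=[mesh,knob,beam] C=[bolt,shaft,orb]
Tick 4: prefer B, take mesh from B; A=[-] B=[knob,beam] C=[bolt,shaft,orb,mesh]
Tick 5: prefer A, take knob from B; A=[-] B=[beam] C=[bolt,shaft,orb,mesh,knob]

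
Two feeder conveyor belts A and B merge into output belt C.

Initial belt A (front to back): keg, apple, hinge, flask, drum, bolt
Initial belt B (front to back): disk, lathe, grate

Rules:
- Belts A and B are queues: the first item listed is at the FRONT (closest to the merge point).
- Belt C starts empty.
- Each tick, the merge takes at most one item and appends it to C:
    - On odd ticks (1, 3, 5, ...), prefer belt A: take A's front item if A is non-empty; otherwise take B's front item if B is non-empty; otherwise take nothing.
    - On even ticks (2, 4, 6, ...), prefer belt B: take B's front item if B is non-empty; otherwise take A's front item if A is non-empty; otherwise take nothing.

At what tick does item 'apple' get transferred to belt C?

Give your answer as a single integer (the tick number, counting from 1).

Answer: 3

Derivation:
Tick 1: prefer A, take keg from A; A=[apple,hinge,flask,drum,bolt] B=[disk,lathe,grate] C=[keg]
Tick 2: prefer B, take disk from B; A=[apple,hinge,flask,drum,bolt] B=[lathe,grate] C=[keg,disk]
Tick 3: prefer A, take apple from A; A=[hinge,flask,drum,bolt] B=[lathe,grate] C=[keg,disk,apple]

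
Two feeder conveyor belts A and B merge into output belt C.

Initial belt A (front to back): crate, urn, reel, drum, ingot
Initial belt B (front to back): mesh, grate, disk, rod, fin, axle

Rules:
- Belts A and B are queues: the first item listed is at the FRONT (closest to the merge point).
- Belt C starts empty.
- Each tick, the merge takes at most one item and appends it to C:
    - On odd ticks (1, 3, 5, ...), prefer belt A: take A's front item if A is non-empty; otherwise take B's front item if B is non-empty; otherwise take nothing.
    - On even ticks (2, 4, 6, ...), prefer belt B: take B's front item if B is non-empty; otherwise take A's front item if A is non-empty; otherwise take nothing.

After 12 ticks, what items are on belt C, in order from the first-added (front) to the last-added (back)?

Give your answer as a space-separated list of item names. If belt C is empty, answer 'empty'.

Tick 1: prefer A, take crate from A; A=[urn,reel,drum,ingot] B=[mesh,grate,disk,rod,fin,axle] C=[crate]
Tick 2: prefer B, take mesh from B; A=[urn,reel,drum,ingot] B=[grate,disk,rod,fin,axle] C=[crate,mesh]
Tick 3: prefer A, take urn from A; A=[reel,drum,ingot] B=[grate,disk,rod,fin,axle] C=[crate,mesh,urn]
Tick 4: prefer B, take grate from B; A=[reel,drum,ingot] B=[disk,rod,fin,axle] C=[crate,mesh,urn,grate]
Tick 5: prefer A, take reel from A; A=[drum,ingot] B=[disk,rod,fin,axle] C=[crate,mesh,urn,grate,reel]
Tick 6: prefer B, take disk from B; A=[drum,ingot] B=[rod,fin,axle] C=[crate,mesh,urn,grate,reel,disk]
Tick 7: prefer A, take drum from A; A=[ingot] B=[rod,fin,axle] C=[crate,mesh,urn,grate,reel,disk,drum]
Tick 8: prefer B, take rod from B; A=[ingot] B=[fin,axle] C=[crate,mesh,urn,grate,reel,disk,drum,rod]
Tick 9: prefer A, take ingot from A; A=[-] B=[fin,axle] C=[crate,mesh,urn,grate,reel,disk,drum,rod,ingot]
Tick 10: prefer B, take fin from B; A=[-] B=[axle] C=[crate,mesh,urn,grate,reel,disk,drum,rod,ingot,fin]
Tick 11: prefer A, take axle from B; A=[-] B=[-] C=[crate,mesh,urn,grate,reel,disk,drum,rod,ingot,fin,axle]
Tick 12: prefer B, both empty, nothing taken; A=[-] B=[-] C=[crate,mesh,urn,grate,reel,disk,drum,rod,ingot,fin,axle]

Answer: crate mesh urn grate reel disk drum rod ingot fin axle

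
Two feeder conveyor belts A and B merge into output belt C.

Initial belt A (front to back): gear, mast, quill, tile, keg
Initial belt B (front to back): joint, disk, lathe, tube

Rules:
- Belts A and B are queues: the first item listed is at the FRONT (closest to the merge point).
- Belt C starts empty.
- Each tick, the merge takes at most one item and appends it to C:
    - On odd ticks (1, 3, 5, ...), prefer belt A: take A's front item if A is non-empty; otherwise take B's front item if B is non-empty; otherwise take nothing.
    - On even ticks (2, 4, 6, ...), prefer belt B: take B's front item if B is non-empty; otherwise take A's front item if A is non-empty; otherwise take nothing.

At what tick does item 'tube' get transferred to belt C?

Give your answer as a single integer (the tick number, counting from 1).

Tick 1: prefer A, take gear from A; A=[mast,quill,tile,keg] B=[joint,disk,lathe,tube] C=[gear]
Tick 2: prefer B, take joint from B; A=[mast,quill,tile,keg] B=[disk,lathe,tube] C=[gear,joint]
Tick 3: prefer A, take mast from A; A=[quill,tile,keg] B=[disk,lathe,tube] C=[gear,joint,mast]
Tick 4: prefer B, take disk from B; A=[quill,tile,keg] B=[lathe,tube] C=[gear,joint,mast,disk]
Tick 5: prefer A, take quill from A; A=[tile,keg] B=[lathe,tube] C=[gear,joint,mast,disk,quill]
Tick 6: prefer B, take lathe from B; A=[tile,keg] B=[tube] C=[gear,joint,mast,disk,quill,lathe]
Tick 7: prefer A, take tile from A; A=[keg] B=[tube] C=[gear,joint,mast,disk,quill,lathe,tile]
Tick 8: prefer B, take tube from B; A=[keg] B=[-] C=[gear,joint,mast,disk,quill,lathe,tile,tube]

Answer: 8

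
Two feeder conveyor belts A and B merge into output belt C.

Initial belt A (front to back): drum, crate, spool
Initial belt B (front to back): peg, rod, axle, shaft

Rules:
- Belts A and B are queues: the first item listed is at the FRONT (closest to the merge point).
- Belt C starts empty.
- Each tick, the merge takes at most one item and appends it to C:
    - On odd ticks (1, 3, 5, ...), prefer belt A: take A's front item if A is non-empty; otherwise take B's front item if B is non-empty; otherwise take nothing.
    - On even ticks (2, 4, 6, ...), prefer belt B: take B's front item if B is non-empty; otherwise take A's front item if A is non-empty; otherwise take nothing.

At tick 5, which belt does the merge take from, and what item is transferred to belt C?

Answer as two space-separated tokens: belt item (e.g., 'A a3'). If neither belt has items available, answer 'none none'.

Tick 1: prefer A, take drum from A; A=[crate,spool] B=[peg,rod,axle,shaft] C=[drum]
Tick 2: prefer B, take peg from B; A=[crate,spool] B=[rod,axle,shaft] C=[drum,peg]
Tick 3: prefer A, take crate from A; A=[spool] B=[rod,axle,shaft] C=[drum,peg,crate]
Tick 4: prefer B, take rod from B; A=[spool] B=[axle,shaft] C=[drum,peg,crate,rod]
Tick 5: prefer A, take spool from A; A=[-] B=[axle,shaft] C=[drum,peg,crate,rod,spool]

Answer: A spool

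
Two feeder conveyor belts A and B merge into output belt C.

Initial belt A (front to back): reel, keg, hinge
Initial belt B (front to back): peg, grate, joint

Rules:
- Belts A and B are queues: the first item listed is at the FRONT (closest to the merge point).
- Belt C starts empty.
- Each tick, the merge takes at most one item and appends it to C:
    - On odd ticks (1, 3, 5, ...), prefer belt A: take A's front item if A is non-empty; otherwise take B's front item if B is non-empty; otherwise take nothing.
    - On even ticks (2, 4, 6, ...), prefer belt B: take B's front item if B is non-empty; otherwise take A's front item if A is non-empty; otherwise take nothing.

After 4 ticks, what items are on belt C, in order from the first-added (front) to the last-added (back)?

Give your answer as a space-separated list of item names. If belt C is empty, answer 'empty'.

Answer: reel peg keg grate

Derivation:
Tick 1: prefer A, take reel from A; A=[keg,hinge] B=[peg,grate,joint] C=[reel]
Tick 2: prefer B, take peg from B; A=[keg,hinge] B=[grate,joint] C=[reel,peg]
Tick 3: prefer A, take keg from A; A=[hinge] B=[grate,joint] C=[reel,peg,keg]
Tick 4: prefer B, take grate from B; A=[hinge] B=[joint] C=[reel,peg,keg,grate]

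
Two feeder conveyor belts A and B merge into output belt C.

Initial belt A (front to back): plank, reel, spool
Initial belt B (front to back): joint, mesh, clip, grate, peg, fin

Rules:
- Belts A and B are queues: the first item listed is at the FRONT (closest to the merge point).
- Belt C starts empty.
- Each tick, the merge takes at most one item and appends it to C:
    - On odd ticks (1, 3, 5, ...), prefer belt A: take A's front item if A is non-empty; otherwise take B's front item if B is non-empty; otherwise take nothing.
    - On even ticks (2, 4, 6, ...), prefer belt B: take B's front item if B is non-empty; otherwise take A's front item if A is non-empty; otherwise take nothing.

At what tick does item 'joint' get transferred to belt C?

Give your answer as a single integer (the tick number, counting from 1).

Answer: 2

Derivation:
Tick 1: prefer A, take plank from A; A=[reel,spool] B=[joint,mesh,clip,grate,peg,fin] C=[plank]
Tick 2: prefer B, take joint from B; A=[reel,spool] B=[mesh,clip,grate,peg,fin] C=[plank,joint]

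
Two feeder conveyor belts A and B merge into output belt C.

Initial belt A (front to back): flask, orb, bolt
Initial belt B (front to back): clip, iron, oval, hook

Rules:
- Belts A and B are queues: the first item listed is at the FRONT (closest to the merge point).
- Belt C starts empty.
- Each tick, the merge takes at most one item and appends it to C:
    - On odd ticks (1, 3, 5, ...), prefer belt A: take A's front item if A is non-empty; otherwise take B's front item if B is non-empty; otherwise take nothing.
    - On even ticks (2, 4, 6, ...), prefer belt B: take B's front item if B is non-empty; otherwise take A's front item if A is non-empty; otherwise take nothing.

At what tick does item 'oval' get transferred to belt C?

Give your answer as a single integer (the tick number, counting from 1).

Answer: 6

Derivation:
Tick 1: prefer A, take flask from A; A=[orb,bolt] B=[clip,iron,oval,hook] C=[flask]
Tick 2: prefer B, take clip from B; A=[orb,bolt] B=[iron,oval,hook] C=[flask,clip]
Tick 3: prefer A, take orb from A; A=[bolt] B=[iron,oval,hook] C=[flask,clip,orb]
Tick 4: prefer B, take iron from B; A=[bolt] B=[oval,hook] C=[flask,clip,orb,iron]
Tick 5: prefer A, take bolt from A; A=[-] B=[oval,hook] C=[flask,clip,orb,iron,bolt]
Tick 6: prefer B, take oval from B; A=[-] B=[hook] C=[flask,clip,orb,iron,bolt,oval]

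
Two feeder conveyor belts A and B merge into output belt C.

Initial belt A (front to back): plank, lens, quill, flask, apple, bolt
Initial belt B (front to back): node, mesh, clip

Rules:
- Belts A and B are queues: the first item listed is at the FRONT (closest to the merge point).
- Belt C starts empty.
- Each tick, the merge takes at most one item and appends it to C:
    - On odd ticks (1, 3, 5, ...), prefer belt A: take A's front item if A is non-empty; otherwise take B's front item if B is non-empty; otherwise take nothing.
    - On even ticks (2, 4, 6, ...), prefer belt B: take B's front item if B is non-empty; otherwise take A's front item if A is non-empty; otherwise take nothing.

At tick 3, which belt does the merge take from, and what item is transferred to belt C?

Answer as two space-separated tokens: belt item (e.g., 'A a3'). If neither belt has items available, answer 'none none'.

Tick 1: prefer A, take plank from A; A=[lens,quill,flask,apple,bolt] B=[node,mesh,clip] C=[plank]
Tick 2: prefer B, take node from B; A=[lens,quill,flask,apple,bolt] B=[mesh,clip] C=[plank,node]
Tick 3: prefer A, take lens from A; A=[quill,flask,apple,bolt] B=[mesh,clip] C=[plank,node,lens]

Answer: A lens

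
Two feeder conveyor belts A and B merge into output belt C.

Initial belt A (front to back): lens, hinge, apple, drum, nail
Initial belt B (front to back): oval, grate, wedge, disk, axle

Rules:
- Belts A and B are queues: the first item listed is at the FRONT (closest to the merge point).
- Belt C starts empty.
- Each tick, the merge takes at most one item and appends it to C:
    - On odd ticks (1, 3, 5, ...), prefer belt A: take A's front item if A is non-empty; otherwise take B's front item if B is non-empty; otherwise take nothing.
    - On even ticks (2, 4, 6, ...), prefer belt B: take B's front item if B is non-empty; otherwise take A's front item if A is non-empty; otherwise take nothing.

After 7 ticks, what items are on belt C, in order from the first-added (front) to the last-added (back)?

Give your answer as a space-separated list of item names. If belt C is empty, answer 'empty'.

Answer: lens oval hinge grate apple wedge drum

Derivation:
Tick 1: prefer A, take lens from A; A=[hinge,apple,drum,nail] B=[oval,grate,wedge,disk,axle] C=[lens]
Tick 2: prefer B, take oval from B; A=[hinge,apple,drum,nail] B=[grate,wedge,disk,axle] C=[lens,oval]
Tick 3: prefer A, take hinge from A; A=[apple,drum,nail] B=[grate,wedge,disk,axle] C=[lens,oval,hinge]
Tick 4: prefer B, take grate from B; A=[apple,drum,nail] B=[wedge,disk,axle] C=[lens,oval,hinge,grate]
Tick 5: prefer A, take apple from A; A=[drum,nail] B=[wedge,disk,axle] C=[lens,oval,hinge,grate,apple]
Tick 6: prefer B, take wedge from B; A=[drum,nail] B=[disk,axle] C=[lens,oval,hinge,grate,apple,wedge]
Tick 7: prefer A, take drum from A; A=[nail] B=[disk,axle] C=[lens,oval,hinge,grate,apple,wedge,drum]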